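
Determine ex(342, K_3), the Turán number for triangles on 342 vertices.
ex(342, K_3) = ⌊342^2/4⌋ = 29241

Mantel (1907): a triangle-free graph on n vertices has at most ⌊n^2/4⌋ edges, with equality for the complete bipartite graph K_{⌊n/2⌋, ⌈n/2⌉}. For n = 342: ⌊342^2/4⌋ = ⌊116964/4⌋ = 29241. The extremal graph is K_{171, 171}, which has 171·171 = 29241 edges.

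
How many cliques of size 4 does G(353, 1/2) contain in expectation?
E[# K_4] = C(353, 4) · (1/2)^C(4, 2) = 636035400 / 2^6 = 79504425/8 = 9938053.125

For each 4-subset S of vertices (there are C(353, 4) = 636035400 such S), let X_S = 1 if S induces a K_4 (all C(4, 2) = 6 edges present). Then P(X_S = 1) = (1/2)^6 = 1/64. By linearity of expectation, E[# K_4] = C(353, 4) · (1/2)^6 = 636035400 / 64 = 79504425/8 = 9938053.125.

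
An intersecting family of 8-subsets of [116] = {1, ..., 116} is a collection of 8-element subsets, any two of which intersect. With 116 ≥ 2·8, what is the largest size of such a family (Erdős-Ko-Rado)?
max |F| = C(115, 7) = 43813786060

Erdős-Ko-Rado (1961): when n ≥ 2k, max |F| = C(n−1, k−1). The bound is attained by the star {A : i ∈ A} for any fixed i ∈ [n]. Here C(116−1, 8−1) = C(115, 7) = 43813786060.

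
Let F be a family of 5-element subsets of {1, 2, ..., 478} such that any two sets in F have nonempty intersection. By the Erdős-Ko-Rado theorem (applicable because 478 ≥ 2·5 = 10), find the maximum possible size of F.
max |F| = C(477, 4) = 2130031575

The Erdős-Ko-Rado theorem states: for n ≥ 2k, an intersecting family of k-subsets of an n-element set has size at most C(n − 1, k − 1), with equality for 'star' families {A ⊆ [n] : |A| = k, i ∈ A} (fix an element i). For n = 478, k = 5: C(477, 4) = 2130031575.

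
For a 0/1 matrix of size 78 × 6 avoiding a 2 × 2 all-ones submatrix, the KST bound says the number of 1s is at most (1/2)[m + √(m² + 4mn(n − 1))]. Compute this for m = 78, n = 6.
z(78, 6; 2, 2) ≤ (1/2)[78 + √(78² + 4·78·6·5)] = (1/2)[78 + √15444] = 101.1369

Kővári–Sós–Turán: let r_1, ..., r_78 be the row sums and z = Σ r_i the total number of 1s. Each pair of columns can share at most one row with both entries 1 (else a 2×2 all-ones block appears), so Σ_i C(r_i, 2) ≤ C(6, 2) = 15. By convexity Σ_i C(r_i, 2) ≥ 78·C(z/78, 2) = z(z − 78)/(2·78), giving z² − 78z − 78·6·5 ≤ 0 and hence z ≤ (1/2)[78 + √(6084 + 4·2340)] = (1/2)[78 + √15444] ≈ (1/2)(78 + 124.2739) = 101.1369.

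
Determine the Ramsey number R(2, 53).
R(2, 53) = 53

R(2, k) = k for all k ≥ 2: in a 2-colouring of K_k, either some edge is red (a red K_2) or all edges are blue (a blue K_k). And K_{52} coloured all-blue has no blue K_53, so R(2, 53) > 52. Hence R(2, 53) = 53.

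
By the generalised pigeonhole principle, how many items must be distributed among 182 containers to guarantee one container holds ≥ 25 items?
n = (25 − 1)·182 + 1 = 4369

By the generalised pigeonhole principle, to guarantee some box contains ≥ r objects we need more than (r − 1) · k objects total. Threshold: n = (r − 1) · k + 1. With r = 25 and k = 182: n = 24 · 182 + 1 = 4368 + 1 = 4369. For n = 4368 = 24 · 182, we can put exactly 24 objects in every box, avoiding 25 in any single one — so 4369 is tight.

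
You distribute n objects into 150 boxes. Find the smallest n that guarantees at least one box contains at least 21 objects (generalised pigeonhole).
n = (21 − 1)·150 + 1 = 3001

By the generalised pigeonhole principle, to guarantee some box contains ≥ r objects we need more than (r − 1) · k objects total. Threshold: n = (r − 1) · k + 1. With r = 21 and k = 150: n = 20 · 150 + 1 = 3000 + 1 = 3001. For n = 3000 = 20 · 150, we can put exactly 20 objects in every box, avoiding 21 in any single one — so 3001 is tight.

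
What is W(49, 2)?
W(49, 2) = 49 + 1 = 50

A 2-term AP is any pair of integers, so a monochromatic 2-AP exists iff some colour is used at least twice. With 49 colours, the colouring i ↦ i on {1, ..., 49} uses each colour once, avoiding any monochromatic pair, so W(49, 2) > 49. For {1, ..., 50}, pigeonhole forces two integers of the same colour, which form a monochromatic 2-AP. Hence W(49, 2) = 50.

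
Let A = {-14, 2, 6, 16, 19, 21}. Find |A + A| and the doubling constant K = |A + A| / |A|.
K = |A + A| / |A| = 21/6 = 7/2

Enumerate A + A = {a + b : a, b ∈ A}. With |A| = 6, there are |A|^2 = 36 ordered sum pairs; collecting distinct values, A + A = {-28, -12, -8, 2, 4, 5, 7, 8, 12, 18, 21, 22, 23, 25, 27, 32, 35, 37, 38, 40, 42}, so |A + A| = 21. Thus K = 21/6 = 7/2. For comparison, the minimum possible |A + A| over all 6-element sets is 2·6 − 1 = 11 (so min K = 11/6), attained only by arithmetic progressions.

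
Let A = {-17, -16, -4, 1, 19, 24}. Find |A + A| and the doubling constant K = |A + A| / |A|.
K = |A + A| / |A| = 19/6

Enumerate A + A = {a + b : a, b ∈ A}. With |A| = 6, there are |A|^2 = 36 ordered sum pairs; collecting distinct values, A + A = {-34, -33, -32, -21, -20, -16, -15, -8, -3, 2, 3, 7, 8, 15, 20, 25, 38, 43, 48}, so |A + A| = 19. Thus K = 19/6. For comparison, the minimum possible |A + A| over all 6-element sets is 2·6 − 1 = 11 (so min K = 11/6), attained only by arithmetic progressions.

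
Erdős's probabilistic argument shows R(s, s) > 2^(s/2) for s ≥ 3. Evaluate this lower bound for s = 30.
2^(30/2) = 32768; so R(30, 30) > 32768

Colour each edge of K_n uniformly at random with red/blue. The expected number of monochromatic K_30 is C(n, 30) · 2 · 2^(−C(30,2)). If C(n, 30) · 2^(1 − C(30,2)) < 1, then with positive probability no monochromatic K_30 exists, so R(30, 30) > n. The standard estimate C(n, 30) ≤ n^30/30! shows this inequality holds whenever n ≤ 2^(30/2) (since 30! · 2^(C(30,2) − 1) > 2^(30^2/2) ≥ n^30). Hence R(30, 30) > 2^(30/2) = 32768.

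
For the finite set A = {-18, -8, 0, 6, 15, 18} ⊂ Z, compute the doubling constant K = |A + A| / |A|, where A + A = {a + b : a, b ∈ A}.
K = |A + A| / |A| = 20/6 = 10/3

Enumerate A + A = {a + b : a, b ∈ A}. With |A| = 6, there are |A|^2 = 36 ordered sum pairs; collecting distinct values, A + A = {-36, -26, -18, -16, -12, -8, -3, -2, 0, 6, 7, 10, 12, 15, 18, 21, 24, 30, 33, 36}, so |A + A| = 20. Thus K = 20/6 = 10/3. For comparison, the minimum possible |A + A| over all 6-element sets is 2·6 − 1 = 11 (so min K = 11/6), attained only by arithmetic progressions.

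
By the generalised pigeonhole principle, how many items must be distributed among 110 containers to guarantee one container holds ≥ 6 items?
n = (6 − 1)·110 + 1 = 551

By the generalised pigeonhole principle, to guarantee some box contains ≥ r objects we need more than (r − 1) · k objects total. Threshold: n = (r − 1) · k + 1. With r = 6 and k = 110: n = 5 · 110 + 1 = 550 + 1 = 551. For n = 550 = 5 · 110, we can put exactly 5 objects in every box, avoiding 6 in any single one — so 551 is tight.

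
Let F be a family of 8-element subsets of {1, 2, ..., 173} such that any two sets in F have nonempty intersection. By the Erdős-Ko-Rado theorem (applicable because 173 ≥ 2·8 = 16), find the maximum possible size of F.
max |F| = C(172, 7) = 780842580024

Erdős-Ko-Rado (1961): when n ≥ 2k, max |F| = C(n−1, k−1). The bound is attained by the star {A : i ∈ A} for any fixed i ∈ [n]. Here C(173−1, 8−1) = C(172, 7) = 780842580024.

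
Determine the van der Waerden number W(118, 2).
W(118, 2) = 118 + 1 = 119

A 2-term AP is any pair of integers, so a monochromatic 2-AP exists iff some colour is used at least twice. With 118 colours, the colouring i ↦ i on {1, ..., 118} uses each colour once, avoiding any monochromatic pair, so W(118, 2) > 118. For {1, ..., 119}, pigeonhole forces two integers of the same colour, which form a monochromatic 2-AP. Hence W(118, 2) = 119.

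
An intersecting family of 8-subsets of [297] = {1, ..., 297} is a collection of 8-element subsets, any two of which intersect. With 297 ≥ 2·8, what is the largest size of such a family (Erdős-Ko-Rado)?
max |F| = C(296, 7) = 36776634168680

The Erdős-Ko-Rado theorem states: for n ≥ 2k, an intersecting family of k-subsets of an n-element set has size at most C(n − 1, k − 1), with equality for 'star' families {A ⊆ [n] : |A| = k, i ∈ A} (fix an element i). For n = 297, k = 8: C(296, 7) = 36776634168680.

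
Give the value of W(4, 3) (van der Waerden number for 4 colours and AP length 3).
W(4, 3) = 76

This is a classical value, W(4, 3) = 76, established by combining an explicit 4-colouring of {1, ..., 75} with no monochromatic 3-AP (giving the lower bound W(4, 3) > 75) and a finite case analysis / exhaustive computer search showing every 4-colouring of {1, ..., 76} has such an AP.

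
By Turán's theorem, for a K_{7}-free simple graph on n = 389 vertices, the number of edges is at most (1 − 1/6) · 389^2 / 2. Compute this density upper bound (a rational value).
Turán density bound = (5/6) · 389^2/2 = 756605/12 ≈ 63050.4167

Turán's theorem: ex(n, K_{r+1}) is achieved by the complete r-partite Turán graph T(n, r) with parts as balanced as possible, and is at most (1 − 1/r) · n^2/2. For r = 6, n = 389: the density bound is (5/6) · 151321/2 = 756605/12 ≈ 63050.4167. The integer-valued extremum is e(T(389, 6)) = 63050, which is strictly less than the density bound 756605/12 since 6 ∤ 389 (the parts of T(389, 6) cannot all be equal).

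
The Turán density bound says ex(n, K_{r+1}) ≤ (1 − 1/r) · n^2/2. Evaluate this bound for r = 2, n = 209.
Turán density bound = (1/2) · 209^2/2 = 43681/4 ≈ 10920.25

Turán's theorem: ex(n, K_{r+1}) is achieved by the complete r-partite Turán graph T(n, r) with parts as balanced as possible, and is at most (1 − 1/r) · n^2/2. For r = 2, n = 209: the density bound is (1/2) · 43681/2 = 43681/4 ≈ 10920.25. The integer-valued extremum is e(T(209, 2)) = 10920, which is strictly less than the density bound 43681/4 since 2 ∤ 209 (the parts of T(209, 2) cannot all be equal).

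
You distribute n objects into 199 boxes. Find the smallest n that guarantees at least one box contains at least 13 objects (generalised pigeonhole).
n = (13 − 1)·199 + 1 = 2389

By the generalised pigeonhole principle, to guarantee some box contains ≥ r objects we need more than (r − 1) · k objects total. Threshold: n = (r − 1) · k + 1. With r = 13 and k = 199: n = 12 · 199 + 1 = 2388 + 1 = 2389. For n = 2388 = 12 · 199, we can put exactly 12 objects in every box, avoiding 13 in any single one — so 2389 is tight.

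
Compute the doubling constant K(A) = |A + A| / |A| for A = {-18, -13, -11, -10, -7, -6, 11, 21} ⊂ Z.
K = |A + A| / |A| = 33/8

Enumerate A + A = {a + b : a, b ∈ A}. With |A| = 8, there are |A|^2 = 64 ordered sum pairs; collecting distinct values, A + A = {-36, -31, -29, -28, -26, -25, -24, -23, -22, -21, -20, -19, -18, -17, -16, -14, -13, -12, -7, -2, 0, 1, 3, 4, 5, 8, 10, 11, 14, 15, 22, 32, 42}, so |A + A| = 33. Thus K = 33/8. For comparison, the minimum possible |A + A| over all 8-element sets is 2·8 − 1 = 15 (so min K = 15/8), attained only by arithmetic progressions.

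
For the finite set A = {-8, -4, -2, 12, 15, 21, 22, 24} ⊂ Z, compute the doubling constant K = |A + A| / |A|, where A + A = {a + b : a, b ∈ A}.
K = |A + A| / |A| = 33/8

Enumerate A + A = {a + b : a, b ∈ A}. With |A| = 8, there are |A|^2 = 64 ordered sum pairs; collecting distinct values, A + A = {-16, -12, -10, -8, -6, -4, 4, 7, 8, 10, 11, 13, 14, 16, 17, 18, 19, 20, 22, 24, 27, 30, 33, 34, 36, 37, 39, 42, 43, 44, 45, 46, 48}, so |A + A| = 33. Thus K = 33/8. For comparison, the minimum possible |A + A| over all 8-element sets is 2·8 − 1 = 15 (so min K = 15/8), attained only by arithmetic progressions.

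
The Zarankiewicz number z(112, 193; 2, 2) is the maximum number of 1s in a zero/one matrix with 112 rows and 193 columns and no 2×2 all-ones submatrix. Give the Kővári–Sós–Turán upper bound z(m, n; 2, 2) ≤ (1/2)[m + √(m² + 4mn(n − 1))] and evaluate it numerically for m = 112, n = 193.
z(112, 193; 2, 2) ≤ (1/2)[112 + √(112² + 4·112·193·192)] = (1/2)[112 + √16613632] = 2093.9912

Kővári–Sós–Turán: let r_1, ..., r_112 be the row sums and z = Σ r_i the total number of 1s. Each pair of columns can share at most one row with both entries 1 (else a 2×2 all-ones block appears), so Σ_i C(r_i, 2) ≤ C(193, 2) = 18528. By convexity Σ_i C(r_i, 2) ≥ 112·C(z/112, 2) = z(z − 112)/(2·112), giving z² − 112z − 112·193·192 ≤ 0 and hence z ≤ (1/2)[112 + √(12544 + 4·4150272)] = (1/2)[112 + √16613632] ≈ (1/2)(112 + 4075.9823) = 2093.9912.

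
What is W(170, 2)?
W(170, 2) = 170 + 1 = 171

A 2-term AP is any pair of integers, so a monochromatic 2-AP exists iff some colour is used at least twice. With 170 colours, the colouring i ↦ i on {1, ..., 170} uses each colour once, avoiding any monochromatic pair, so W(170, 2) > 170. For {1, ..., 171}, pigeonhole forces two integers of the same colour, which form a monochromatic 2-AP. Hence W(170, 2) = 171.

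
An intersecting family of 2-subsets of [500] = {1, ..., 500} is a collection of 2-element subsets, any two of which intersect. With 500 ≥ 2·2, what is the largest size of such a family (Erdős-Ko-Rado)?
max |F| = C(499, 1) = 499

Erdős-Ko-Rado (1961): when n ≥ 2k, max |F| = C(n−1, k−1). The bound is attained by the star {A : i ∈ A} for any fixed i ∈ [n]. Here C(500−1, 2−1) = C(499, 1) = 499.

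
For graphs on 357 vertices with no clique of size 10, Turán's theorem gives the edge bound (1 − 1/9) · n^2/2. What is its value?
Turán density bound = (8/9) · 357^2/2 = 56644

Turán's theorem: ex(n, K_{r+1}) is achieved by the complete r-partite Turán graph T(n, r) with parts as balanced as possible, and is at most (1 − 1/r) · n^2/2. For r = 9, n = 357: the density bound is (8/9) · 127449/2 = 56644. The integer-valued extremum is e(T(357, 9)) = 56643, which is strictly less than the density bound 56644 since 9 ∤ 357 (the parts of T(357, 9) cannot all be equal).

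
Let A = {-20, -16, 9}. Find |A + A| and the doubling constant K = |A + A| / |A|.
K = |A + A| / |A| = 6/3 = 2

Enumerate A + A = {a + b : a, b ∈ A}. With |A| = 3, there are |A|^2 = 9 ordered sum pairs; collecting distinct values, A + A = {-40, -36, -32, -11, -7, 18}, so |A + A| = 6. Thus K = 6/3 = 2. For comparison, the minimum possible |A + A| over all 3-element sets is 2·3 − 1 = 5 (so min K = 5/3), attained only by arithmetic progressions.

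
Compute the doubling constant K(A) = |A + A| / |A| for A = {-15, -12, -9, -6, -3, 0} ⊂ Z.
K = |A + A| / |A| = 11/6

Enumerate A + A = {a + b : a, b ∈ A}. With |A| = 6, there are |A|^2 = 36 ordered sum pairs; collecting distinct values, A + A = {-30, -27, -24, -21, -18, -15, -12, -9, -6, -3, 0}, so |A + A| = 11. Thus K = 11/6. Here |A + A| = 2|A| − 1 = 11, the minimum possible — so K = 11/6 is minimal, which holds iff A is an arithmetic progression.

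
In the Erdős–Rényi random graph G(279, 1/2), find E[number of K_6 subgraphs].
E[# K_6] = C(279, 6) · (1/2)^C(6, 2) = 620566904595 / 2^15 ≈ 18938198.992767

For each 6-subset S of vertices (there are C(279, 6) = 620566904595 such S), let X_S = 1 if S induces a K_6 (all C(6, 2) = 15 edges present). Then P(X_S = 1) = (1/2)^15 = 1/32768. By linearity of expectation, E[# K_6] = C(279, 6) · (1/2)^15 = 620566904595 / 32768 ≈ 18938198.992767.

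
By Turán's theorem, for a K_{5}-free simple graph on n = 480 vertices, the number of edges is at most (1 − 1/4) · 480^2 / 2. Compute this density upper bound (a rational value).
Turán density bound = (3/4) · 480^2/2 = 86400

Turán's theorem: ex(n, K_{r+1}) is achieved by the complete r-partite Turán graph T(n, r) with parts as balanced as possible, and is at most (1 − 1/r) · n^2/2. For r = 4, n = 480: the density bound is (3/4) · 230400/2 = 86400. Since 4 ∣ 480, the Turán graph T(480, 4) has parts of equal size 120, and its edge count e(T(480, 4)) = 86400 attains the density bound exactly.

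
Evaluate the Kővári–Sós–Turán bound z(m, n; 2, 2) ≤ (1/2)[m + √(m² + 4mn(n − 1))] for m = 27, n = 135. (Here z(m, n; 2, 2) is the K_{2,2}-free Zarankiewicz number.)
z(27, 135; 2, 2) ≤ (1/2)[27 + √(27² + 4·27·135·134)] = (1/2)[27 + √1954449] = 712.508

Kővári–Sós–Turán: let r_1, ..., r_27 be the row sums and z = Σ r_i the total number of 1s. Each pair of columns can share at most one row with both entries 1 (else a 2×2 all-ones block appears), so Σ_i C(r_i, 2) ≤ C(135, 2) = 9045. By convexity Σ_i C(r_i, 2) ≥ 27·C(z/27, 2) = z(z − 27)/(2·27), giving z² − 27z − 27·135·134 ≤ 0 and hence z ≤ (1/2)[27 + √(729 + 4·488430)] = (1/2)[27 + √1954449] ≈ (1/2)(27 + 1398.0161) = 712.508.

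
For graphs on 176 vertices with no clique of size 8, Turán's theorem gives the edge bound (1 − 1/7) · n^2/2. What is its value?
Turán density bound = (6/7) · 176^2/2 = 92928/7 ≈ 13275.4286

Turán's theorem: ex(n, K_{r+1}) is achieved by the complete r-partite Turán graph T(n, r) with parts as balanced as possible, and is at most (1 − 1/r) · n^2/2. For r = 7, n = 176: the density bound is (6/7) · 30976/2 = 92928/7 ≈ 13275.4286. The integer-valued extremum is e(T(176, 7)) = 13275, which is strictly less than the density bound 92928/7 since 7 ∤ 176 (the parts of T(176, 7) cannot all be equal).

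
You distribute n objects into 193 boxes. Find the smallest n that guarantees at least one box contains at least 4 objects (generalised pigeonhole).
n = (4 − 1)·193 + 1 = 580

By the generalised pigeonhole principle, to guarantee some box contains ≥ r objects we need more than (r − 1) · k objects total. Threshold: n = (r − 1) · k + 1. With r = 4 and k = 193: n = 3 · 193 + 1 = 579 + 1 = 580. For n = 579 = 3 · 193, we can put exactly 3 objects in every box, avoiding 4 in any single one — so 580 is tight.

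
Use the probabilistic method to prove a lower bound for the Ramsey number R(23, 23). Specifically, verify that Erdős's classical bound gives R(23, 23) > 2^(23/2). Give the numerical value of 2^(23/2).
2^(23/2) = 2896.3094; so R(23, 23) > 2896.3094

Colour each edge of K_n uniformly at random with red/blue. The expected number of monochromatic K_23 is C(n, 23) · 2 · 2^(−C(23,2)). If C(n, 23) · 2^(1 − C(23,2)) < 1, then with positive probability no monochromatic K_23 exists, so R(23, 23) > n. The standard estimate C(n, 23) ≤ n^23/23! shows this inequality holds whenever n ≤ 2^(23/2) (since 23! · 2^(C(23,2) − 1) > 2^(23^2/2) ≥ n^23). Hence R(23, 23) > 2^(23/2) = 2896.3094.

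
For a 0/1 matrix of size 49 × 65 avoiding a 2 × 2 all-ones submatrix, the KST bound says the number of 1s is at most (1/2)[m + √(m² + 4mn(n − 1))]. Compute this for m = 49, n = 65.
z(49, 65; 2, 2) ≤ (1/2)[49 + √(49² + 4·49·65·64)] = (1/2)[49 + √817761] = 476.6507

Kővári–Sós–Turán: let r_1, ..., r_49 be the row sums and z = Σ r_i the total number of 1s. Each pair of columns can share at most one row with both entries 1 (else a 2×2 all-ones block appears), so Σ_i C(r_i, 2) ≤ C(65, 2) = 2080. By convexity Σ_i C(r_i, 2) ≥ 49·C(z/49, 2) = z(z − 49)/(2·49), giving z² − 49z − 49·65·64 ≤ 0 and hence z ≤ (1/2)[49 + √(2401 + 4·203840)] = (1/2)[49 + √817761] ≈ (1/2)(49 + 904.3014) = 476.6507.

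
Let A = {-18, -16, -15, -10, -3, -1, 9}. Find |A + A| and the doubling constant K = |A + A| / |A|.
K = |A + A| / |A| = 26/7

Enumerate A + A = {a + b : a, b ∈ A}. With |A| = 7, there are |A|^2 = 49 ordered sum pairs; collecting distinct values, A + A = {-36, -34, -33, -32, -31, -30, -28, -26, -25, -21, -20, -19, -18, -17, -16, -13, -11, -9, -7, -6, -4, -2, -1, 6, 8, 18}, so |A + A| = 26. Thus K = 26/7. For comparison, the minimum possible |A + A| over all 7-element sets is 2·7 − 1 = 13 (so min K = 13/7), attained only by arithmetic progressions.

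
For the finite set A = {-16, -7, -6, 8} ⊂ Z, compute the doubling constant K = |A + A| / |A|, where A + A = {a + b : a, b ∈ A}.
K = |A + A| / |A| = 10/4 = 5/2

Enumerate A + A = {a + b : a, b ∈ A}. With |A| = 4, there are |A|^2 = 16 ordered sum pairs; collecting distinct values, A + A = {-32, -23, -22, -14, -13, -12, -8, 1, 2, 16}, so |A + A| = 10. Thus K = 10/4 = 5/2. For comparison, the minimum possible |A + A| over all 4-element sets is 2·4 − 1 = 7 (so min K = 7/4), attained only by arithmetic progressions.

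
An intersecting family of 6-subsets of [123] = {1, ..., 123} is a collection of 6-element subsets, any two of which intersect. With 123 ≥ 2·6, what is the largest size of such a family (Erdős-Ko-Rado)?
max |F| = C(122, 5) = 207288004

Erdős-Ko-Rado (1961): when n ≥ 2k, max |F| = C(n−1, k−1). The bound is attained by the star {A : i ∈ A} for any fixed i ∈ [n]. Here C(123−1, 6−1) = C(122, 5) = 207288004.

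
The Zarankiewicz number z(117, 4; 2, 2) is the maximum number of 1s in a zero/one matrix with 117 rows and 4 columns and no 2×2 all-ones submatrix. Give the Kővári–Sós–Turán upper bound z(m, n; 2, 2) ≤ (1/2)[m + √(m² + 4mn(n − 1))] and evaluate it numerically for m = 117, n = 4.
z(117, 4; 2, 2) ≤ (1/2)[117 + √(117² + 4·117·4·3)] = (1/2)[117 + √19305] = 127.9712

Kővári–Sós–Turán: let r_1, ..., r_117 be the row sums and z = Σ r_i the total number of 1s. Each pair of columns can share at most one row with both entries 1 (else a 2×2 all-ones block appears), so Σ_i C(r_i, 2) ≤ C(4, 2) = 6. By convexity Σ_i C(r_i, 2) ≥ 117·C(z/117, 2) = z(z − 117)/(2·117), giving z² − 117z − 117·4·3 ≤ 0 and hence z ≤ (1/2)[117 + √(13689 + 4·1404)] = (1/2)[117 + √19305] ≈ (1/2)(117 + 138.9424) = 127.9712.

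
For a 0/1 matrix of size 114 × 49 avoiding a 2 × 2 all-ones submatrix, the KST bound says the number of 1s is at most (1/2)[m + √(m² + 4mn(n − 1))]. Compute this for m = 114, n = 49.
z(114, 49; 2, 2) ≤ (1/2)[114 + √(114² + 4·114·49·48)] = (1/2)[114 + √1085508] = 577.9386

Kővári–Sós–Turán: let r_1, ..., r_114 be the row sums and z = Σ r_i the total number of 1s. Each pair of columns can share at most one row with both entries 1 (else a 2×2 all-ones block appears), so Σ_i C(r_i, 2) ≤ C(49, 2) = 1176. By convexity Σ_i C(r_i, 2) ≥ 114·C(z/114, 2) = z(z − 114)/(2·114), giving z² − 114z − 114·49·48 ≤ 0 and hence z ≤ (1/2)[114 + √(12996 + 4·268128)] = (1/2)[114 + √1085508] ≈ (1/2)(114 + 1041.8772) = 577.9386.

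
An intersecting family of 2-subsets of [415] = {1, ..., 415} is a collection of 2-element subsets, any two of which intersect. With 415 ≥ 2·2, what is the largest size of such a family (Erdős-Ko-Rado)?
max |F| = C(414, 1) = 414

Erdős-Ko-Rado (1961): when n ≥ 2k, max |F| = C(n−1, k−1). The bound is attained by the star {A : i ∈ A} for any fixed i ∈ [n]. Here C(415−1, 2−1) = C(414, 1) = 414.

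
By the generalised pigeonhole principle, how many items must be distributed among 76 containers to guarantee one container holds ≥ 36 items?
n = (36 − 1)·76 + 1 = 2661

By the generalised pigeonhole principle, to guarantee some box contains ≥ r objects we need more than (r − 1) · k objects total. Threshold: n = (r − 1) · k + 1. With r = 36 and k = 76: n = 35 · 76 + 1 = 2660 + 1 = 2661. For n = 2660 = 35 · 76, we can put exactly 35 objects in every box, avoiding 36 in any single one — so 2661 is tight.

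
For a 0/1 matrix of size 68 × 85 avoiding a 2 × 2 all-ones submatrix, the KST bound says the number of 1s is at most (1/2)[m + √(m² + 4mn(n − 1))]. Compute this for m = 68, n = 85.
z(68, 85; 2, 2) ≤ (1/2)[68 + √(68² + 4·68·85·84)] = (1/2)[68 + √1946704] = 731.6217

Kővári–Sós–Turán: let r_1, ..., r_68 be the row sums and z = Σ r_i the total number of 1s. Each pair of columns can share at most one row with both entries 1 (else a 2×2 all-ones block appears), so Σ_i C(r_i, 2) ≤ C(85, 2) = 3570. By convexity Σ_i C(r_i, 2) ≥ 68·C(z/68, 2) = z(z − 68)/(2·68), giving z² − 68z − 68·85·84 ≤ 0 and hence z ≤ (1/2)[68 + √(4624 + 4·485520)] = (1/2)[68 + √1946704] ≈ (1/2)(68 + 1395.2433) = 731.6217.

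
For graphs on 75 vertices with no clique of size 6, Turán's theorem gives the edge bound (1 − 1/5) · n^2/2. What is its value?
Turán density bound = (4/5) · 75^2/2 = 2250

Turán's theorem: ex(n, K_{r+1}) is achieved by the complete r-partite Turán graph T(n, r) with parts as balanced as possible, and is at most (1 − 1/r) · n^2/2. For r = 5, n = 75: the density bound is (4/5) · 5625/2 = 2250. Since 5 ∣ 75, the Turán graph T(75, 5) has parts of equal size 15, and its edge count e(T(75, 5)) = 2250 attains the density bound exactly.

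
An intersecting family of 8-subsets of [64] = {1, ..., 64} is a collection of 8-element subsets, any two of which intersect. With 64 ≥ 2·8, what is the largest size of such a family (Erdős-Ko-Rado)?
max |F| = C(63, 7) = 553270671

Erdős-Ko-Rado (1961): when n ≥ 2k, max |F| = C(n−1, k−1). The bound is attained by the star {A : i ∈ A} for any fixed i ∈ [n]. Here C(64−1, 8−1) = C(63, 7) = 553270671.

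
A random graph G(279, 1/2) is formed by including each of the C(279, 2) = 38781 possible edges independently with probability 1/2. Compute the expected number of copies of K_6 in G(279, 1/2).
E[# K_6] = C(279, 6) · (1/2)^C(6, 2) = 620566904595 / 2^15 ≈ 18938198.992767

For each 6-subset S of vertices (there are C(279, 6) = 620566904595 such S), let X_S = 1 if S induces a K_6 (all C(6, 2) = 15 edges present). Then P(X_S = 1) = (1/2)^15 = 1/32768. By linearity of expectation, E[# K_6] = C(279, 6) · (1/2)^15 = 620566904595 / 32768 ≈ 18938198.992767.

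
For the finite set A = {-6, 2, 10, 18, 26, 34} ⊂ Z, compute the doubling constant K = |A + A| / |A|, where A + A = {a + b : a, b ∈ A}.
K = |A + A| / |A| = 11/6

Enumerate A + A = {a + b : a, b ∈ A}. With |A| = 6, there are |A|^2 = 36 ordered sum pairs; collecting distinct values, A + A = {-12, -4, 4, 12, 20, 28, 36, 44, 52, 60, 68}, so |A + A| = 11. Thus K = 11/6. Here |A + A| = 2|A| − 1 = 11, the minimum possible — so K = 11/6 is minimal, which holds iff A is an arithmetic progression.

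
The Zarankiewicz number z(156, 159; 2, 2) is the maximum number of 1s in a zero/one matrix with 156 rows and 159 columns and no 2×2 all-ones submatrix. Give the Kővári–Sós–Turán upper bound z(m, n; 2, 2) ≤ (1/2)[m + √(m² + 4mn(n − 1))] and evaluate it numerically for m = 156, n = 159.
z(156, 159; 2, 2) ≤ (1/2)[156 + √(156² + 4·156·159·158)] = (1/2)[156 + √15700464] = 2059.1906

Kővári–Sós–Turán: let r_1, ..., r_156 be the row sums and z = Σ r_i the total number of 1s. Each pair of columns can share at most one row with both entries 1 (else a 2×2 all-ones block appears), so Σ_i C(r_i, 2) ≤ C(159, 2) = 12561. By convexity Σ_i C(r_i, 2) ≥ 156·C(z/156, 2) = z(z − 156)/(2·156), giving z² − 156z − 156·159·158 ≤ 0 and hence z ≤ (1/2)[156 + √(24336 + 4·3919032)] = (1/2)[156 + √15700464] ≈ (1/2)(156 + 3962.3811) = 2059.1906.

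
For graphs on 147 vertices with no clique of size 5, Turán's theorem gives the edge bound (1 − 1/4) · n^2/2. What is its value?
Turán density bound = (3/4) · 147^2/2 = 64827/8 ≈ 8103.375

Turán's theorem: ex(n, K_{r+1}) is achieved by the complete r-partite Turán graph T(n, r) with parts as balanced as possible, and is at most (1 − 1/r) · n^2/2. For r = 4, n = 147: the density bound is (3/4) · 21609/2 = 64827/8 ≈ 8103.375. The integer-valued extremum is e(T(147, 4)) = 8103, which is strictly less than the density bound 64827/8 since 4 ∤ 147 (the parts of T(147, 4) cannot all be equal).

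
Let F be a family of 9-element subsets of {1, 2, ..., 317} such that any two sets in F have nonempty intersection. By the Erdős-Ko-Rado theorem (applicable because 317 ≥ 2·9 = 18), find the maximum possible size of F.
max |F| = C(316, 8) = 2255206189975245

Erdős-Ko-Rado (1961): when n ≥ 2k, max |F| = C(n−1, k−1). The bound is attained by the star {A : i ∈ A} for any fixed i ∈ [n]. Here C(317−1, 9−1) = C(316, 8) = 2255206189975245.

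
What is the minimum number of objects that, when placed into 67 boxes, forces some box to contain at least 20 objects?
n = (20 − 1)·67 + 1 = 1274

By the generalised pigeonhole principle, to guarantee some box contains ≥ r objects we need more than (r − 1) · k objects total. Threshold: n = (r − 1) · k + 1. With r = 20 and k = 67: n = 19 · 67 + 1 = 1273 + 1 = 1274. For n = 1273 = 19 · 67, we can put exactly 19 objects in every box, avoiding 20 in any single one — so 1274 is tight.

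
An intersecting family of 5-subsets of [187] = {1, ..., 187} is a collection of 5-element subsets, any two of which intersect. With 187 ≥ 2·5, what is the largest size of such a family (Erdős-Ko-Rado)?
max |F| = C(186, 4) = 48277230

The Erdős-Ko-Rado theorem states: for n ≥ 2k, an intersecting family of k-subsets of an n-element set has size at most C(n − 1, k − 1), with equality for 'star' families {A ⊆ [n] : |A| = k, i ∈ A} (fix an element i). For n = 187, k = 5: C(186, 4) = 48277230.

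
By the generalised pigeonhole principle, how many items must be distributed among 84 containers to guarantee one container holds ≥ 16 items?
n = (16 − 1)·84 + 1 = 1261

By the generalised pigeonhole principle, to guarantee some box contains ≥ r objects we need more than (r − 1) · k objects total. Threshold: n = (r − 1) · k + 1. With r = 16 and k = 84: n = 15 · 84 + 1 = 1260 + 1 = 1261. For n = 1260 = 15 · 84, we can put exactly 15 objects in every box, avoiding 16 in any single one — so 1261 is tight.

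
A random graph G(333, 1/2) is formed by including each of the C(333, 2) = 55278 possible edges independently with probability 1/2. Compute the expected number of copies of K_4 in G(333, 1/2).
E[# K_4] = C(333, 4) · (1/2)^C(4, 2) = 503167995 / 2^6 = 7861999.921875

For each 4-subset S of vertices (there are C(333, 4) = 503167995 such S), let X_S = 1 if S induces a K_4 (all C(4, 2) = 6 edges present). Then P(X_S = 1) = (1/2)^6 = 1/64. By linearity of expectation, E[# K_4] = C(333, 4) · (1/2)^6 = 503167995 / 64 = 7861999.921875.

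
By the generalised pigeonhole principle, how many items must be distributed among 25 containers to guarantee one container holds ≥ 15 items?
n = (15 − 1)·25 + 1 = 351

By the generalised pigeonhole principle, to guarantee some box contains ≥ r objects we need more than (r − 1) · k objects total. Threshold: n = (r − 1) · k + 1. With r = 15 and k = 25: n = 14 · 25 + 1 = 350 + 1 = 351. For n = 350 = 14 · 25, we can put exactly 14 objects in every box, avoiding 15 in any single one — so 351 is tight.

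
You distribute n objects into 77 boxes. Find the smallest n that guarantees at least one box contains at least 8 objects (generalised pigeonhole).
n = (8 − 1)·77 + 1 = 540

By the generalised pigeonhole principle, to guarantee some box contains ≥ r objects we need more than (r − 1) · k objects total. Threshold: n = (r − 1) · k + 1. With r = 8 and k = 77: n = 7 · 77 + 1 = 539 + 1 = 540. For n = 539 = 7 · 77, we can put exactly 7 objects in every box, avoiding 8 in any single one — so 540 is tight.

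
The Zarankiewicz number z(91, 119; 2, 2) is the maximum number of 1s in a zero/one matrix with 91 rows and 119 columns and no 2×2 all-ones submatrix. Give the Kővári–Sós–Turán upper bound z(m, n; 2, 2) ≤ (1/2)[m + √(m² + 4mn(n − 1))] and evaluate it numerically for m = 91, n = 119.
z(91, 119; 2, 2) ≤ (1/2)[91 + √(91² + 4·91·119·118)] = (1/2)[91 + √5119569] = 1176.8232

Kővári–Sós–Turán: let r_1, ..., r_91 be the row sums and z = Σ r_i the total number of 1s. Each pair of columns can share at most one row with both entries 1 (else a 2×2 all-ones block appears), so Σ_i C(r_i, 2) ≤ C(119, 2) = 7021. By convexity Σ_i C(r_i, 2) ≥ 91·C(z/91, 2) = z(z − 91)/(2·91), giving z² − 91z − 91·119·118 ≤ 0 and hence z ≤ (1/2)[91 + √(8281 + 4·1277822)] = (1/2)[91 + √5119569] ≈ (1/2)(91 + 2262.6465) = 1176.8232.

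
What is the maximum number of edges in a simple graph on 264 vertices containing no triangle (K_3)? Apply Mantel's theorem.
ex(264, K_3) = ⌊264^2/4⌋ = 17424

Mantel (1907): a triangle-free graph on n vertices has at most ⌊n^2/4⌋ edges, with equality for the complete bipartite graph K_{⌊n/2⌋, ⌈n/2⌉}. For n = 264: ⌊264^2/4⌋ = ⌊69696/4⌋ = 17424. The extremal graph is K_{132, 132}, which has 132·132 = 17424 edges.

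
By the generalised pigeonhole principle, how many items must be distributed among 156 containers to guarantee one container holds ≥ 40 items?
n = (40 − 1)·156 + 1 = 6085

By the generalised pigeonhole principle, to guarantee some box contains ≥ r objects we need more than (r − 1) · k objects total. Threshold: n = (r − 1) · k + 1. With r = 40 and k = 156: n = 39 · 156 + 1 = 6084 + 1 = 6085. For n = 6084 = 39 · 156, we can put exactly 39 objects in every box, avoiding 40 in any single one — so 6085 is tight.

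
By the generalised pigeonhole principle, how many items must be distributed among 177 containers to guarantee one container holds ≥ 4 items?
n = (4 − 1)·177 + 1 = 532

By the generalised pigeonhole principle, to guarantee some box contains ≥ r objects we need more than (r − 1) · k objects total. Threshold: n = (r − 1) · k + 1. With r = 4 and k = 177: n = 3 · 177 + 1 = 531 + 1 = 532. For n = 531 = 3 · 177, we can put exactly 3 objects in every box, avoiding 4 in any single one — so 532 is tight.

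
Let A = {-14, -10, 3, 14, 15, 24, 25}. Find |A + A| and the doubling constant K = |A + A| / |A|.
K = |A + A| / |A| = 26/7

Enumerate A + A = {a + b : a, b ∈ A}. With |A| = 7, there are |A|^2 = 49 ordered sum pairs; collecting distinct values, A + A = {-28, -24, -20, -11, -7, 0, 1, 4, 5, 6, 10, 11, 14, 15, 17, 18, 27, 28, 29, 30, 38, 39, 40, 48, 49, 50}, so |A + A| = 26. Thus K = 26/7. For comparison, the minimum possible |A + A| over all 7-element sets is 2·7 − 1 = 13 (so min K = 13/7), attained only by arithmetic progressions.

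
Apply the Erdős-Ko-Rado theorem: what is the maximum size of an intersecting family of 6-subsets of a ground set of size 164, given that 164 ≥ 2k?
max |F| = C(163, 5) = 901289592

Erdős-Ko-Rado (1961): when n ≥ 2k, max |F| = C(n−1, k−1). The bound is attained by the star {A : i ∈ A} for any fixed i ∈ [n]. Here C(164−1, 6−1) = C(163, 5) = 901289592.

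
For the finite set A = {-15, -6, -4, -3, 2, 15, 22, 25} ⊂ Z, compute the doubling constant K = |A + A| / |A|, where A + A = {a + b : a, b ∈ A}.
K = |A + A| / |A| = 35/8

Enumerate A + A = {a + b : a, b ∈ A}. With |A| = 8, there are |A|^2 = 64 ordered sum pairs; collecting distinct values, A + A = {-30, -21, -19, -18, -13, -12, -10, -9, -8, -7, -6, -4, -2, -1, 0, 4, 7, 9, 10, 11, 12, 16, 17, 18, 19, 21, 22, 24, 27, 30, 37, 40, 44, 47, 50}, so |A + A| = 35. Thus K = 35/8. For comparison, the minimum possible |A + A| over all 8-element sets is 2·8 − 1 = 15 (so min K = 15/8), attained only by arithmetic progressions.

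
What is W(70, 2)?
W(70, 2) = 70 + 1 = 71

A 2-term AP is any pair of integers, so a monochromatic 2-AP exists iff some colour is used at least twice. With 70 colours, the colouring i ↦ i on {1, ..., 70} uses each colour once, avoiding any monochromatic pair, so W(70, 2) > 70. For {1, ..., 71}, pigeonhole forces two integers of the same colour, which form a monochromatic 2-AP. Hence W(70, 2) = 71.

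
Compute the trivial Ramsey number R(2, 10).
R(2, 10) = 10

R(2, k) = k for all k ≥ 2: in a 2-colouring of K_k, either some edge is red (a red K_2) or all edges are blue (a blue K_k). And K_{9} coloured all-blue has no blue K_10, so R(2, 10) > 9. Hence R(2, 10) = 10.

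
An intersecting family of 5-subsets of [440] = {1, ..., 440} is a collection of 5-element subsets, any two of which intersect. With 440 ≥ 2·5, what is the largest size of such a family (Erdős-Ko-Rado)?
max |F| = C(439, 4) = 1526494751

The Erdős-Ko-Rado theorem states: for n ≥ 2k, an intersecting family of k-subsets of an n-element set has size at most C(n − 1, k − 1), with equality for 'star' families {A ⊆ [n] : |A| = k, i ∈ A} (fix an element i). For n = 440, k = 5: C(439, 4) = 1526494751.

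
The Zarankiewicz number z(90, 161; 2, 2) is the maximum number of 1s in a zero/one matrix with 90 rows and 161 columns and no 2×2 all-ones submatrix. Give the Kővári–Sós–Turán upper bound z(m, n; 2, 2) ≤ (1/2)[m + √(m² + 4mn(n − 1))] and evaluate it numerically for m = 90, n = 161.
z(90, 161; 2, 2) ≤ (1/2)[90 + √(90² + 4·90·161·160)] = (1/2)[90 + √9281700] = 1568.2941

Kővári–Sós–Turán: let r_1, ..., r_90 be the row sums and z = Σ r_i the total number of 1s. Each pair of columns can share at most one row with both entries 1 (else a 2×2 all-ones block appears), so Σ_i C(r_i, 2) ≤ C(161, 2) = 12880. By convexity Σ_i C(r_i, 2) ≥ 90·C(z/90, 2) = z(z − 90)/(2·90), giving z² − 90z − 90·161·160 ≤ 0 and hence z ≤ (1/2)[90 + √(8100 + 4·2318400)] = (1/2)[90 + √9281700] ≈ (1/2)(90 + 3046.5883) = 1568.2941.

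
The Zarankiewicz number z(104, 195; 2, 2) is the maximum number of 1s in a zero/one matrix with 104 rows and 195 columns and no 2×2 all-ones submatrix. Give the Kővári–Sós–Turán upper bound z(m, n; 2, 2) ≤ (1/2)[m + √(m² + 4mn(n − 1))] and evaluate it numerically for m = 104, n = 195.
z(104, 195; 2, 2) ≤ (1/2)[104 + √(104² + 4·104·195·194)] = (1/2)[104 + √15748096] = 2036.1935

Kővári–Sós–Turán: let r_1, ..., r_104 be the row sums and z = Σ r_i the total number of 1s. Each pair of columns can share at most one row with both entries 1 (else a 2×2 all-ones block appears), so Σ_i C(r_i, 2) ≤ C(195, 2) = 18915. By convexity Σ_i C(r_i, 2) ≥ 104·C(z/104, 2) = z(z − 104)/(2·104), giving z² − 104z − 104·195·194 ≤ 0 and hence z ≤ (1/2)[104 + √(10816 + 4·3934320)] = (1/2)[104 + √15748096] ≈ (1/2)(104 + 3968.3871) = 2036.1935.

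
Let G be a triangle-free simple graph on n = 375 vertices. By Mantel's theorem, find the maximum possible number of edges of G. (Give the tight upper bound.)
ex(375, K_3) = ⌊375^2/4⌋ = 35156

Mantel (1907): a triangle-free graph on n vertices has at most ⌊n^2/4⌋ edges, with equality for the complete bipartite graph K_{⌊n/2⌋, ⌈n/2⌉}. For n = 375: ⌊375^2/4⌋ = ⌊140625/4⌋ = 35156. The extremal graph is K_{187, 188}, which has 187·188 = 35156 edges.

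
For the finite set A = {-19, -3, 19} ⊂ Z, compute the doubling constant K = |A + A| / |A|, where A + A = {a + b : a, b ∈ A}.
K = |A + A| / |A| = 6/3 = 2

Enumerate A + A = {a + b : a, b ∈ A}. With |A| = 3, there are |A|^2 = 9 ordered sum pairs; collecting distinct values, A + A = {-38, -22, -6, 0, 16, 38}, so |A + A| = 6. Thus K = 6/3 = 2. For comparison, the minimum possible |A + A| over all 3-element sets is 2·3 − 1 = 5 (so min K = 5/3), attained only by arithmetic progressions.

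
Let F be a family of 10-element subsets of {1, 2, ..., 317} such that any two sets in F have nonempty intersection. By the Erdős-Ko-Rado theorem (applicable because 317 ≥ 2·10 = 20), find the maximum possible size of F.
max |F| = C(316, 9) = 77178167390263940

The Erdős-Ko-Rado theorem states: for n ≥ 2k, an intersecting family of k-subsets of an n-element set has size at most C(n − 1, k − 1), with equality for 'star' families {A ⊆ [n] : |A| = k, i ∈ A} (fix an element i). For n = 317, k = 10: C(316, 9) = 77178167390263940.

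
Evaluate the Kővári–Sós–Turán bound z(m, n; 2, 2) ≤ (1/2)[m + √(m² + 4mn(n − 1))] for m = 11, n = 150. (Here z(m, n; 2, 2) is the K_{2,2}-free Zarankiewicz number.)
z(11, 150; 2, 2) ≤ (1/2)[11 + √(11² + 4·11·150·149)] = (1/2)[11 + √983521] = 501.3631

Kővári–Sós–Turán: let r_1, ..., r_11 be the row sums and z = Σ r_i the total number of 1s. Each pair of columns can share at most one row with both entries 1 (else a 2×2 all-ones block appears), so Σ_i C(r_i, 2) ≤ C(150, 2) = 11175. By convexity Σ_i C(r_i, 2) ≥ 11·C(z/11, 2) = z(z − 11)/(2·11), giving z² − 11z − 11·150·149 ≤ 0 and hence z ≤ (1/2)[11 + √(121 + 4·245850)] = (1/2)[11 + √983521] ≈ (1/2)(11 + 991.7263) = 501.3631.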